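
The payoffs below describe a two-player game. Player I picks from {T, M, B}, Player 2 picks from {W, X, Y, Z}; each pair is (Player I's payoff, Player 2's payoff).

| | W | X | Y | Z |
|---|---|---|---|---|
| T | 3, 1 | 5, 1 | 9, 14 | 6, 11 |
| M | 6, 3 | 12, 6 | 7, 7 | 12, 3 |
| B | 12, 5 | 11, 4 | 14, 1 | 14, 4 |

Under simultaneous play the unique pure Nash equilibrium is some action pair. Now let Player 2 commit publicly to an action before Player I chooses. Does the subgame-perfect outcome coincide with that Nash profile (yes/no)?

no

Solve by backward induction (Player 2 leads).
- W: BR = B, leader payoff 5.
- X: BR = M, leader payoff 6.
- Y: BR = B, leader payoff 1.
- Z: BR = B, leader payoff 4.
Maximizing over 5, 6, 1, 4, Player 2 chooses X. Subgame-perfect outcome: (M, X) with payoffs (12, 6).
For the simultaneous game, intersect best replies.
Player I's best replies: W→B; X→M; Y→B; Z→B.
Player 2's best replies: T→Y; M→Y; B→W.
Only (B, W) has each player best-responding; Nash payoffs (12, 5).
Sequential outcome (M, X) differs from the Nash profile (B, W).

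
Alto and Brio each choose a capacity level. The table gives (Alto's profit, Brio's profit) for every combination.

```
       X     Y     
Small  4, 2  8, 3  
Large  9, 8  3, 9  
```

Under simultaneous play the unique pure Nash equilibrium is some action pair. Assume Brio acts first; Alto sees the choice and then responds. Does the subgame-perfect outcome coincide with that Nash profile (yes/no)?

no

Work backward from Alto's decision.
- X: BR = Large, leader payoff 8.
- Y: BR = Small, leader payoff 3.
Maximizing over 8, 3, Brio chooses X. Subgame-perfect outcome: (Large, X) with payoffs (9, 8).
Now find the simultaneous Nash equilibrium.
Alto's best replies: X→Large; Y→Small.
Brio's best replies: Small→Y; Large→Y.
The unique mutual best reply is (Small, Y), giving (8, 3).
Sequential outcome (Large, X) differs from the Nash profile (Small, Y).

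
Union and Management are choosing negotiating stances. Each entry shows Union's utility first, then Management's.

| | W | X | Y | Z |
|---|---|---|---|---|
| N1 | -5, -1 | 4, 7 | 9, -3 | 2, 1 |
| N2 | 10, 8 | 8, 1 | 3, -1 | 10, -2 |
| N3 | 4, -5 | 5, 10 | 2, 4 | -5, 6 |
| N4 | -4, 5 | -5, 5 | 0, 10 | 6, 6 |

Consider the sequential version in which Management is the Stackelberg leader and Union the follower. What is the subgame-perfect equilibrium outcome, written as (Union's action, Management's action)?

(N2, W)

Backward induction with Management moving first.
- W: BR = N2, leader payoff 8.
- X: BR = N2, leader payoff 1.
- Y: BR = N1, leader payoff -3.
- Z: BR = N2, leader payoff -2.
Among 8, 1, -3, -2, the best is 8 at W. Subgame-perfect outcome: (N2, W) with payoffs (10, 8).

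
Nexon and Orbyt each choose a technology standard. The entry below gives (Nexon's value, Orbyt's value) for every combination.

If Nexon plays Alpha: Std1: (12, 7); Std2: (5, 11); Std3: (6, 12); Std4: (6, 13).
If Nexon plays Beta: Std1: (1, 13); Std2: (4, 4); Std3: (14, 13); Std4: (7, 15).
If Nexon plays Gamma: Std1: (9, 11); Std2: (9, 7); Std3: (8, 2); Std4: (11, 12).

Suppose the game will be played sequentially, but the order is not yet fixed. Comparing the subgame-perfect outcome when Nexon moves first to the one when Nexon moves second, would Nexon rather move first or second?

If Nexon leads: Orbyt's best replies are Alpha→Std4, Beta→Std4, Gamma→Std4; Nexon's induced payoffs 6, 7, 11; outcome (Gamma, Std4), payoffs (11, 12).
If Orbyt leads: Nexon's best replies are Std1→Alpha, Std2→Gamma, Std3→Beta, Std4→Gamma; Orbyt's induced payoffs 7, 7, 13, 12; outcome (Beta, Std3), payoffs (14, 13).
Nexon gets 11 moving first and 14 moving second, so Nexon prefers to move second.

second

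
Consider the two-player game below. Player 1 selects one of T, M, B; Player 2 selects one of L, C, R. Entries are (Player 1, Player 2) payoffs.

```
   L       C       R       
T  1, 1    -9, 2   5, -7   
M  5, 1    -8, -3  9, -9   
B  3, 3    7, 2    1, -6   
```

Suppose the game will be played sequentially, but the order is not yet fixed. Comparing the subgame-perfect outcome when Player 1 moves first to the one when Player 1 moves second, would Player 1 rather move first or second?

If Player 1 leads: Player 2's best replies are T→C, M→L, B→L; Player 1's induced payoffs -9, 5, 3; outcome (M, L), payoffs (5, 1).
If Player 2 leads: Player 1's best replies are L→M, C→B, R→M; Player 2's induced payoffs 1, 2, -9; outcome (B, C), payoffs (7, 2).
Player 1 gets 5 moving first and 7 moving second, so Player 1 prefers to move second.

second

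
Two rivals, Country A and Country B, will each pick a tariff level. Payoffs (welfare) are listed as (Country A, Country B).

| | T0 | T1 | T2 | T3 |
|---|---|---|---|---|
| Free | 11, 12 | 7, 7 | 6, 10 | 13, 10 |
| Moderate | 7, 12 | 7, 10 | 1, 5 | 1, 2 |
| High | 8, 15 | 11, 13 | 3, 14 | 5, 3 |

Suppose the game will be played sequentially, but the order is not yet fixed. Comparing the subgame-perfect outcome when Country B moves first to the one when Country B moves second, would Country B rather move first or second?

first

If Country A leads: Country B's best replies are Free→T0, Moderate→T0, High→T0; Country A's induced payoffs 11, 7, 8; outcome (Free, T0), payoffs (11, 12).
If Country B leads: Country A's best replies are T0→Free, T1→High, T2→Free, T3→Free; Country B's induced payoffs 12, 13, 10, 10; outcome (High, T1), payoffs (11, 13).
Country B gets 13 moving first and 12 moving second, so Country B prefers to move first.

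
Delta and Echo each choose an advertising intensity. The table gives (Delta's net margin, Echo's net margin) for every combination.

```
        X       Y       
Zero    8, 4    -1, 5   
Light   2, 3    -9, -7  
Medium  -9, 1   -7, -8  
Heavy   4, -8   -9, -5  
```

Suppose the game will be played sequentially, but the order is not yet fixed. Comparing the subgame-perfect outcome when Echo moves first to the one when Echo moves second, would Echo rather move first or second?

first

If Delta leads: Echo's best replies are Zero→Y, Light→X, Medium→X, Heavy→Y; Delta's induced payoffs -1, 2, -9, -9; outcome (Light, X), payoffs (2, 3).
If Echo leads: Delta's best replies are X→Zero, Y→Zero; Echo's induced payoffs 4, 5; outcome (Zero, Y), payoffs (-1, 5).
Echo gets 5 moving first and 3 moving second, so Echo prefers to move first.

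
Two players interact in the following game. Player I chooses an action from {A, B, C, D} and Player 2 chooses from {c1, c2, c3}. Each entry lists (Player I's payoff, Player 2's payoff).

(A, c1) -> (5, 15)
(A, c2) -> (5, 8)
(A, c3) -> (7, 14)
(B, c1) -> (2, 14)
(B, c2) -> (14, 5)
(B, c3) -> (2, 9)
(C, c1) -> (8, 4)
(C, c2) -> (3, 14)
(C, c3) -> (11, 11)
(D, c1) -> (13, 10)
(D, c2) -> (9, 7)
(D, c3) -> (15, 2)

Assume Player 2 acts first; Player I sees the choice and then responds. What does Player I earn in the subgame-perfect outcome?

13

Player I best-responds to each possible Player 2 move:
- c1 → Player I plays D (best of 5, 2, 8, 13); Player 2 gets 10.
- c2 → Player I plays B (best of 5, 14, 3, 9); Player 2 gets 5.
- c3 → Player I plays D (best of 7, 2, 11, 15); Player 2 gets 2.
Player 2's induced payoffs are 10, 5, 2, so Player 2 commits to c1. Subgame-perfect outcome: (D, c1) with payoffs (13, 10).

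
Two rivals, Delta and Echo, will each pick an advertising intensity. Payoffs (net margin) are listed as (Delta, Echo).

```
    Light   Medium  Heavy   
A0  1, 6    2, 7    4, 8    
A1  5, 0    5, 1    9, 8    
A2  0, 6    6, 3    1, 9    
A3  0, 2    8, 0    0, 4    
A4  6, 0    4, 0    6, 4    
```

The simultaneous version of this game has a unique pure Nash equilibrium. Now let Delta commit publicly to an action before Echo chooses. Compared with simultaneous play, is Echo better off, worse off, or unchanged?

Solve by backward induction (Delta leads).
- A0: BR = Heavy, leader payoff 4.
- A1: BR = Heavy, leader payoff 9.
- A2: BR = Heavy, leader payoff 1.
- A3: BR = Heavy, leader payoff 0.
- A4: BR = Heavy, leader payoff 6.
Among 4, 9, 1, 0, 6, the best is 9 at A1. Subgame-perfect outcome: (A1, Heavy) with payoffs (9, 8).
Under simultaneous play:
Delta's best replies: Light→A4; Medium→A3; Heavy→A1.
Echo's best replies: A0→Heavy; A1→Heavy; A2→Heavy; A3→Heavy; A4→Heavy.
The unique mutual best reply is (A1, Heavy), giving (9, 8).
Echo earns 8 sequentially versus 8 at the Nash outcome: unchanged.

unchanged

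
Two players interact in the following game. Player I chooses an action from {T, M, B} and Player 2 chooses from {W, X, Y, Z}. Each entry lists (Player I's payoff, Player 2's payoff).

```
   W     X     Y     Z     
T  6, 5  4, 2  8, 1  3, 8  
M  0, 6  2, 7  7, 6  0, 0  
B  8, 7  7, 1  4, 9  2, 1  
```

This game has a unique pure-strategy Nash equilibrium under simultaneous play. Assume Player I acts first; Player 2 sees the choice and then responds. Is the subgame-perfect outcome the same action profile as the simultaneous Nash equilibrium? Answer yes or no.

no

Solve by backward induction (Player I leads).
- T: Player 2 compares 5, 2, 1, 8 and picks Z; Player I would get 3.
- M: Player 2 compares 6, 7, 6, 0 and picks X; Player I would get 2.
- B: Player 2 compares 7, 1, 9, 1 and picks Y; Player I would get 4.
Maximizing over 3, 2, 4, Player I chooses B. Subgame-perfect outcome: (B, Y) with payoffs (4, 9).
Under simultaneous play:
Player I's best replies: W→B; X→B; Y→T; Z→T.
Player 2's best replies: T→Z; M→X; B→Y.
The unique mutual best reply is (T, Z), giving (3, 8).
Sequential outcome (B, Y) differs from the Nash profile (T, Z).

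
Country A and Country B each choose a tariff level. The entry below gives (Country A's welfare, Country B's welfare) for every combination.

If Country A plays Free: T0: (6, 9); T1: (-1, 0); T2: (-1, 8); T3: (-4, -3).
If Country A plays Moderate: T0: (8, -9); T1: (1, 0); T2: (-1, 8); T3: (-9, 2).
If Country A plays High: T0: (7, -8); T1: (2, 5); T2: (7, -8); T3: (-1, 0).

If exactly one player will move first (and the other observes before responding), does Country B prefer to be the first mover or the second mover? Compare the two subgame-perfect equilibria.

second

If Country A leads: Country B's best replies are Free→T0, Moderate→T2, High→T1; Country A's induced payoffs 6, -1, 2; outcome (Free, T0), payoffs (6, 9).
If Country B leads: Country A's best replies are T0→Moderate, T1→High, T2→High, T3→High; Country B's induced payoffs -9, 5, -8, 0; outcome (High, T1), payoffs (2, 5).
Country B gets 5 moving first and 9 moving second, so Country B prefers to move second.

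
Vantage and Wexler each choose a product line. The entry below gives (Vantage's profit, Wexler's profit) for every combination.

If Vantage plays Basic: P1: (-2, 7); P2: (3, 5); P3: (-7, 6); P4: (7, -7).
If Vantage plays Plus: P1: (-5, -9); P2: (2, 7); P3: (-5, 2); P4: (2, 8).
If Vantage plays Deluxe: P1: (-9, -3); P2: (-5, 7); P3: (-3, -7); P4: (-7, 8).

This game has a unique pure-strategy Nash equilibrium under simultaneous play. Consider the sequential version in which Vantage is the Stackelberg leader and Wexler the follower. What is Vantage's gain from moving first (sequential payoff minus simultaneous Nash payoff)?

Backward induction with Vantage moving first.
- Basic: BR = P1, leader payoff -2.
- Plus: BR = P4, leader payoff 2.
- Deluxe: BR = P4, leader payoff -7.
Among -2, 2, -7, the best is 2 at Plus. Subgame-perfect outcome: (Plus, P4) with payoffs (2, 8).
For the simultaneous game, intersect best replies.
Vantage's best replies: P1→Basic; P2→Basic; P3→Deluxe; P4→Basic.
Wexler's best replies: Basic→P1; Plus→P4; Deluxe→P4.
Only (Basic, P1) has each player best-responding; Nash payoffs (-2, 7).
Vantage's commitment gain: 2 − -2 = 4.

4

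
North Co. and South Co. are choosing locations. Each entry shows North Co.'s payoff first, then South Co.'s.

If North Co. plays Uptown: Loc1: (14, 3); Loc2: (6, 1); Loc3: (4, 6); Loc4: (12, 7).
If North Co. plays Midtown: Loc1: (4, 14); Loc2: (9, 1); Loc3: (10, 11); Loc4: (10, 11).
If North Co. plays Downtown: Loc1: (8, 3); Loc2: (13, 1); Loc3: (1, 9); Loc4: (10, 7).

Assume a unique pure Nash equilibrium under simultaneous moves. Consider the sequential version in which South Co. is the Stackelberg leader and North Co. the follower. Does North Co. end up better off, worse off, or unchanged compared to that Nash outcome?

North Co. best-responds to each possible South Co. move:
- Loc1: BR = Uptown, leader payoff 3.
- Loc2: BR = Downtown, leader payoff 1.
- Loc3: BR = Midtown, leader payoff 11.
- Loc4: BR = Uptown, leader payoff 7.
Among 3, 1, 11, 7, the best is 11 at Loc3. Subgame-perfect outcome: (Midtown, Loc3) with payoffs (10, 11).
Now find the simultaneous Nash equilibrium.
North Co.'s best replies: Loc1→Uptown; Loc2→Downtown; Loc3→Midtown; Loc4→Uptown.
South Co.'s best replies: Uptown→Loc4; Midtown→Loc1; Downtown→Loc3.
The unique mutual best reply is (Uptown, Loc4), giving (12, 7).
North Co. earns 10 sequentially versus 12 at the Nash outcome: worse off.

worse off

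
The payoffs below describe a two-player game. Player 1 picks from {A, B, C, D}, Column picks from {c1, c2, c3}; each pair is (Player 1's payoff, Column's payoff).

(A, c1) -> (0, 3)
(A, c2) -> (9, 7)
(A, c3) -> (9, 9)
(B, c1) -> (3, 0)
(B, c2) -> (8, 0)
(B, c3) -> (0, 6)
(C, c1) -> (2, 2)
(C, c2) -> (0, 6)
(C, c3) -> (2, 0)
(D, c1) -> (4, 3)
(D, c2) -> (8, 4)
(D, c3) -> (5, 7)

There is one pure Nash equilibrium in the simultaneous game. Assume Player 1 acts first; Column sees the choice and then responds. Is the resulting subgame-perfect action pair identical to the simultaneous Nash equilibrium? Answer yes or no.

yes

Solve by backward induction (Player 1 leads).
- A: BR = c3, leader payoff 9.
- B: BR = c3, leader payoff 0.
- C: BR = c2, leader payoff 0.
- D: BR = c3, leader payoff 5.
Among 9, 0, 0, 5, the best is 9 at A. Subgame-perfect outcome: (A, c3) with payoffs (9, 9).
Now find the simultaneous Nash equilibrium.
Player 1's best replies: c1→D; c2→A; c3→A.
Column's best replies: A→c3; B→c3; C→c2; D→c3.
Only (A, c3) has each player best-responding; Nash payoffs (9, 9).
Sequential outcome (A, c3) coincides with the Nash profile (A, c3).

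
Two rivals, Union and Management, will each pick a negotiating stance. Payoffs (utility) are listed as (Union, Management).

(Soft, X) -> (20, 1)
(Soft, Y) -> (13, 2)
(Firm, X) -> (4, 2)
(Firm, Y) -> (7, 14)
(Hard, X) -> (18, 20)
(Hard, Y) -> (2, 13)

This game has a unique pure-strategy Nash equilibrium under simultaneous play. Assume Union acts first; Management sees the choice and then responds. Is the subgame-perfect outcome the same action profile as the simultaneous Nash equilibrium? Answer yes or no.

no

Backward induction with Union moving first.
- Soft: Management compares 1, 2 and picks Y; Union would get 13.
- Firm: Management compares 2, 14 and picks Y; Union would get 7.
- Hard: Management compares 20, 13 and picks X; Union would get 18.
Union's induced payoffs are 13, 7, 18, so Union commits to Hard. Subgame-perfect outcome: (Hard, X) with payoffs (18, 20).
Now find the simultaneous Nash equilibrium.
Union's best replies: X→Soft; Y→Soft.
Management's best replies: Soft→Y; Firm→Y; Hard→X.
The unique mutual best reply is (Soft, Y), giving (13, 2).
Sequential outcome (Hard, X) differs from the Nash profile (Soft, Y).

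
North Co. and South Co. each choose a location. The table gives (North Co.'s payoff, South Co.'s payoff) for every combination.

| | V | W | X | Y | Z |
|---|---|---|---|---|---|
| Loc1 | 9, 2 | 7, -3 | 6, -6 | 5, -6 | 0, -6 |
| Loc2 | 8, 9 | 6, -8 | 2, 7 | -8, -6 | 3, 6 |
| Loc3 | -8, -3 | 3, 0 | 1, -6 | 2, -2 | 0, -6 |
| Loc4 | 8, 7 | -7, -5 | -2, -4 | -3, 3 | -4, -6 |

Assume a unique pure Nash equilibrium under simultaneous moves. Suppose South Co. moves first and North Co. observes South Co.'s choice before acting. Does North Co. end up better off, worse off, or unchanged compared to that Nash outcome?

worse off

Backward induction with South Co. moving first.
- V: North Co. compares 9, 8, -8, 8 and picks Loc1; South Co. would get 2.
- W: North Co. compares 7, 6, 3, -7 and picks Loc1; South Co. would get -3.
- X: North Co. compares 6, 2, 1, -2 and picks Loc1; South Co. would get -6.
- Y: North Co. compares 5, -8, 2, -3 and picks Loc1; South Co. would get -6.
- Z: North Co. compares 0, 3, 0, -4 and picks Loc2; South Co. would get 6.
Maximizing over 2, -3, -6, -6, 6, South Co. chooses Z. Subgame-perfect outcome: (Loc2, Z) with payoffs (3, 6).
Under simultaneous play:
North Co.'s best replies: V→Loc1; W→Loc1; X→Loc1; Y→Loc1; Z→Loc2.
South Co.'s best replies: Loc1→V; Loc2→V; Loc3→W; Loc4→V.
Only (Loc1, V) has each player best-responding; Nash payoffs (9, 2).
North Co. earns 3 sequentially versus 9 at the Nash outcome: worse off.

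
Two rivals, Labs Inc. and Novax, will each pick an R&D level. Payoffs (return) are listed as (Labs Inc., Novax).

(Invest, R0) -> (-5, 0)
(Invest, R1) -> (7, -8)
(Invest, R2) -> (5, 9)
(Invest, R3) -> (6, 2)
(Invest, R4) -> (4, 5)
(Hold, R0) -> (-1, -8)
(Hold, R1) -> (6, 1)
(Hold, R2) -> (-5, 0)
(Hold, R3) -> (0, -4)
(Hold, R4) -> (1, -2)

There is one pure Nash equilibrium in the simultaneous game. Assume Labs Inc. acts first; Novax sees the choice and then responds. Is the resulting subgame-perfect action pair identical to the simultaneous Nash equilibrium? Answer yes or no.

no

Novax best-responds to each possible Labs Inc. move:
- Invest → Novax plays R2 (best of 0, -8, 9, 2, 5); Labs Inc. gets 5.
- Hold → Novax plays R1 (best of -8, 1, 0, -4, -2); Labs Inc. gets 6.
Among 5, 6, the best is 6 at Hold. Subgame-perfect outcome: (Hold, R1) with payoffs (6, 1).
For the simultaneous game, intersect best replies.
Labs Inc.'s best replies: R0→Hold; R1→Invest; R2→Invest; R3→Invest; R4→Invest.
Novax's best replies: Invest→R2; Hold→R1.
Only (Invest, R2) has each player best-responding; Nash payoffs (5, 9).
Sequential outcome (Hold, R1) differs from the Nash profile (Invest, R2).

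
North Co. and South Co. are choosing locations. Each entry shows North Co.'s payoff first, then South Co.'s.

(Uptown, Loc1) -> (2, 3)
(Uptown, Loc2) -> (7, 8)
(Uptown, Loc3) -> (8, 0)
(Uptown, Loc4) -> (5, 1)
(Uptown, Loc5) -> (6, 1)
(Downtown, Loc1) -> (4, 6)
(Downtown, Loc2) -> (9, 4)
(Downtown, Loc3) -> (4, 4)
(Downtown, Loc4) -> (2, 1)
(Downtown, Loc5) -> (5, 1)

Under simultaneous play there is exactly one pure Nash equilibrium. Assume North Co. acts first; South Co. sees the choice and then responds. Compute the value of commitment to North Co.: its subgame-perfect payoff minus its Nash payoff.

3

Solve by backward induction (North Co. leads).
- Uptown: South Co. compares 3, 8, 0, 1, 1 and picks Loc2; North Co. would get 7.
- Downtown: South Co. compares 6, 4, 4, 1, 1 and picks Loc1; North Co. would get 4.
Maximizing over 7, 4, North Co. chooses Uptown. Subgame-perfect outcome: (Uptown, Loc2) with payoffs (7, 8).
Under simultaneous play:
North Co.'s best replies: Loc1→Downtown; Loc2→Downtown; Loc3→Uptown; Loc4→Uptown; Loc5→Uptown.
South Co.'s best replies: Uptown→Loc2; Downtown→Loc1.
The unique mutual best reply is (Downtown, Loc1), giving (4, 6).
North Co.'s commitment gain: 7 − 4 = 3.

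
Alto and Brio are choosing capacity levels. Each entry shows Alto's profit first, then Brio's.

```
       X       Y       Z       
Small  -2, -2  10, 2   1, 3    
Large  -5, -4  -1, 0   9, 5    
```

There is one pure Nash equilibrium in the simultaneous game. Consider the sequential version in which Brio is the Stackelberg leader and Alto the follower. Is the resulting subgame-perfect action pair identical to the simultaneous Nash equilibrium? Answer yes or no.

Work backward from Alto's decision.
- X: BR = Small, leader payoff -2.
- Y: BR = Small, leader payoff 2.
- Z: BR = Large, leader payoff 5.
Maximizing over -2, 2, 5, Brio chooses Z. Subgame-perfect outcome: (Large, Z) with payoffs (9, 5).
Under simultaneous play:
Alto's best replies: X→Small; Y→Small; Z→Large.
Brio's best replies: Small→Z; Large→Z.
Only (Large, Z) has each player best-responding; Nash payoffs (9, 5).
Sequential outcome (Large, Z) coincides with the Nash profile (Large, Z).

yes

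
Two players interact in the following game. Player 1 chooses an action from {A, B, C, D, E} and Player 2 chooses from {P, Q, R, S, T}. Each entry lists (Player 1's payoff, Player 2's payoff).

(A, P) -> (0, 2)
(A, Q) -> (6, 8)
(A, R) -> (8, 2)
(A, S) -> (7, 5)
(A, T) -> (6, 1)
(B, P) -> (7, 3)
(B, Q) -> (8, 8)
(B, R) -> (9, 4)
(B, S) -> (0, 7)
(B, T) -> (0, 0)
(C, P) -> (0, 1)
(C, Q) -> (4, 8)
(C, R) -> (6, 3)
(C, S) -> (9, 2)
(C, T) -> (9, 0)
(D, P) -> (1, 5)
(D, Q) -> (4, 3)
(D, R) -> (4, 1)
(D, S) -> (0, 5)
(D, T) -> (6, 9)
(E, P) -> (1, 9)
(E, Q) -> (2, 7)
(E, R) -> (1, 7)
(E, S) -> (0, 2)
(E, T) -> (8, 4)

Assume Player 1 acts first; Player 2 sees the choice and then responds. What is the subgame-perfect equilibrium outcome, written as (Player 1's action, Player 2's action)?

(B, Q)

Player 2 best-responds to each possible Player 1 move:
- A → Player 2 plays Q (best of 2, 8, 2, 5, 1); Player 1 gets 6.
- B → Player 2 plays Q (best of 3, 8, 4, 7, 0); Player 1 gets 8.
- C → Player 2 plays Q (best of 1, 8, 3, 2, 0); Player 1 gets 4.
- D → Player 2 plays T (best of 5, 3, 1, 5, 9); Player 1 gets 6.
- E → Player 2 plays P (best of 9, 7, 7, 2, 4); Player 1 gets 1.
Player 1's induced payoffs are 6, 8, 4, 6, 1, so Player 1 commits to B. Subgame-perfect outcome: (B, Q) with payoffs (8, 8).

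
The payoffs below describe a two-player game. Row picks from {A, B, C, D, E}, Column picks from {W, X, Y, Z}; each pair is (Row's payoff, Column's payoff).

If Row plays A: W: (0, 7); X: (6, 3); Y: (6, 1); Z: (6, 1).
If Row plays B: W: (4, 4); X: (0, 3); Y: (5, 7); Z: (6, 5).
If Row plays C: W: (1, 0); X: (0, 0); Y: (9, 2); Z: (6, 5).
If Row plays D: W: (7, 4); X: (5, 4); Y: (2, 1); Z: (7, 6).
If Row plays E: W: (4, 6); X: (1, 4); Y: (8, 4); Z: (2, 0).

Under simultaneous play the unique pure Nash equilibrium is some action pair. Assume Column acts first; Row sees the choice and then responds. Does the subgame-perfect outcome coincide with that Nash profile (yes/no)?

yes

Work backward from Row's decision.
- W: BR = D, leader payoff 4.
- X: BR = A, leader payoff 3.
- Y: BR = C, leader payoff 2.
- Z: BR = D, leader payoff 6.
Maximizing over 4, 3, 2, 6, Column chooses Z. Subgame-perfect outcome: (D, Z) with payoffs (7, 6).
Now find the simultaneous Nash equilibrium.
Row's best replies: W→D; X→A; Y→C; Z→D.
Column's best replies: A→W; B→Y; C→Z; D→Z; E→W.
The unique mutual best reply is (D, Z), giving (7, 6).
Sequential outcome (D, Z) coincides with the Nash profile (D, Z).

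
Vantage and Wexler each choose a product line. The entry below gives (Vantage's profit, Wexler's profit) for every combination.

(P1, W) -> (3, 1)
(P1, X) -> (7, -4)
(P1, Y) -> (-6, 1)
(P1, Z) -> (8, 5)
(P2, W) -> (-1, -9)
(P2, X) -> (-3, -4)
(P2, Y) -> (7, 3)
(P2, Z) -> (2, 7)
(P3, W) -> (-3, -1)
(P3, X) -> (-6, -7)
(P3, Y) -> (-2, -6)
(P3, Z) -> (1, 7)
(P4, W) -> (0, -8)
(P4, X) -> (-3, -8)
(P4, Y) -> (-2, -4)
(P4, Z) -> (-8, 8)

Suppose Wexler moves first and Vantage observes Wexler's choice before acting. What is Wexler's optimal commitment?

Z

Work backward from Vantage's decision.
- W: Vantage compares 3, -1, -3, 0 and picks P1; Wexler would get 1.
- X: Vantage compares 7, -3, -6, -3 and picks P1; Wexler would get -4.
- Y: Vantage compares -6, 7, -2, -2 and picks P2; Wexler would get 3.
- Z: Vantage compares 8, 2, 1, -8 and picks P1; Wexler would get 5.
Among 1, -4, 3, 5, the best is 5 at Z. Subgame-perfect outcome: (P1, Z) with payoffs (8, 5).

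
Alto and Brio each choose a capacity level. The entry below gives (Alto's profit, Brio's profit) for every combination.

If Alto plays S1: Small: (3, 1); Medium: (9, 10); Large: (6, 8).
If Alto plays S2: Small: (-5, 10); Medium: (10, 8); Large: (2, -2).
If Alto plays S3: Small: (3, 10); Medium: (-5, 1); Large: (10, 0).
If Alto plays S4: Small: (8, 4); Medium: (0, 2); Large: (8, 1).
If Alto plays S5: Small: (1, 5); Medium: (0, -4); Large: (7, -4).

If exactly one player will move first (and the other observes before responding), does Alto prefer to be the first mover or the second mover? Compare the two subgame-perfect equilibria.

second

If Alto leads: Brio's best replies are S1→Medium, S2→Small, S3→Small, S4→Small, S5→Small; Alto's induced payoffs 9, -5, 3, 8, 1; outcome (S1, Medium), payoffs (9, 10).
If Brio leads: Alto's best replies are Small→S4, Medium→S2, Large→S3; Brio's induced payoffs 4, 8, 0; outcome (S2, Medium), payoffs (10, 8).
Alto gets 9 moving first and 10 moving second, so Alto prefers to move second.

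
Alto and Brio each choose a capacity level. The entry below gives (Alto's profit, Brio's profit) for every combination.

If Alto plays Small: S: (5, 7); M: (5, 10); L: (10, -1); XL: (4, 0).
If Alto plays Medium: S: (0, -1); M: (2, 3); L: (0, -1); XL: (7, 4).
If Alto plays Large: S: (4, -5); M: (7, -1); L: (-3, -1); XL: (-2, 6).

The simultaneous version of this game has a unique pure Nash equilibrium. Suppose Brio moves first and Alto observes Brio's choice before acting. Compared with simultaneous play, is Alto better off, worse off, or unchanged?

worse off

Work backward from Alto's decision.
- S → Alto plays Small (best of 5, 0, 4); Brio gets 7.
- M → Alto plays Large (best of 5, 2, 7); Brio gets -1.
- L → Alto plays Small (best of 10, 0, -3); Brio gets -1.
- XL → Alto plays Medium (best of 4, 7, -2); Brio gets 4.
Among 7, -1, -1, 4, the best is 7 at S. Subgame-perfect outcome: (Small, S) with payoffs (5, 7).
For the simultaneous game, intersect best replies.
Alto's best replies: S→Small; M→Large; L→Small; XL→Medium.
Brio's best replies: Small→M; Medium→XL; Large→XL.
The unique mutual best reply is (Medium, XL), giving (7, 4).
Alto earns 5 sequentially versus 7 at the Nash outcome: worse off.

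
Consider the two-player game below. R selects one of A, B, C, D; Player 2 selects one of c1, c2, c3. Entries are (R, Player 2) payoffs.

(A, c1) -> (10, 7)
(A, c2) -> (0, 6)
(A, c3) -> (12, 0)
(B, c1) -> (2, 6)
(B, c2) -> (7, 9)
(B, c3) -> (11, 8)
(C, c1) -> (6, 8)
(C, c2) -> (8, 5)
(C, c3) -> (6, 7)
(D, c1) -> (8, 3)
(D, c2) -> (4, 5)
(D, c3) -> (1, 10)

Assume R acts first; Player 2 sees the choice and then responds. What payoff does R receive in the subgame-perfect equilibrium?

10

Backward induction with R moving first.
- A: BR = c1, leader payoff 10.
- B: BR = c2, leader payoff 7.
- C: BR = c1, leader payoff 6.
- D: BR = c3, leader payoff 1.
R's induced payoffs are 10, 7, 6, 1, so R commits to A. Subgame-perfect outcome: (A, c1) with payoffs (10, 7).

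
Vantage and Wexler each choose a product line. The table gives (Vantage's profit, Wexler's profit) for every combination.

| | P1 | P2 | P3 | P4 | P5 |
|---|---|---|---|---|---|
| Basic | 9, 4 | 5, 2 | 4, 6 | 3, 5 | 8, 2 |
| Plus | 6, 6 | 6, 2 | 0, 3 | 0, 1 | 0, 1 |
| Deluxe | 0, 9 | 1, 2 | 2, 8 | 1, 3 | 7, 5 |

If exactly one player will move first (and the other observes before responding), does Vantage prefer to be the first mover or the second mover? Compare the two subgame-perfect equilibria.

first

If Vantage leads: Wexler's best replies are Basic→P3, Plus→P1, Deluxe→P1; Vantage's induced payoffs 4, 6, 0; outcome (Plus, P1), payoffs (6, 6).
If Wexler leads: Vantage's best replies are P1→Basic, P2→Plus, P3→Basic, P4→Basic, P5→Basic; Wexler's induced payoffs 4, 2, 6, 5, 2; outcome (Basic, P3), payoffs (4, 6).
Vantage gets 6 moving first and 4 moving second, so Vantage prefers to move first.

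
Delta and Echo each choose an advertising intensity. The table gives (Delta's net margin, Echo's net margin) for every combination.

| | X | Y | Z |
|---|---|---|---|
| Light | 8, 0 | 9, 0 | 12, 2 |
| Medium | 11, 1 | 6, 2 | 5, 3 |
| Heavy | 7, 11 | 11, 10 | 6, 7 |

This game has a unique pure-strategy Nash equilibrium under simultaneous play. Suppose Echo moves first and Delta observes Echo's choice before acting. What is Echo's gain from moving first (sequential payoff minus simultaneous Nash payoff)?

Delta best-responds to each possible Echo move:
- X: BR = Medium, leader payoff 1.
- Y: BR = Heavy, leader payoff 10.
- Z: BR = Light, leader payoff 2.
Echo's induced payoffs are 1, 10, 2, so Echo commits to Y. Subgame-perfect outcome: (Heavy, Y) with payoffs (11, 10).
Now find the simultaneous Nash equilibrium.
Delta's best replies: X→Medium; Y→Heavy; Z→Light.
Echo's best replies: Light→Z; Medium→Z; Heavy→X.
The unique mutual best reply is (Light, Z), giving (12, 2).
Echo's commitment gain: 10 − 2 = 8.

8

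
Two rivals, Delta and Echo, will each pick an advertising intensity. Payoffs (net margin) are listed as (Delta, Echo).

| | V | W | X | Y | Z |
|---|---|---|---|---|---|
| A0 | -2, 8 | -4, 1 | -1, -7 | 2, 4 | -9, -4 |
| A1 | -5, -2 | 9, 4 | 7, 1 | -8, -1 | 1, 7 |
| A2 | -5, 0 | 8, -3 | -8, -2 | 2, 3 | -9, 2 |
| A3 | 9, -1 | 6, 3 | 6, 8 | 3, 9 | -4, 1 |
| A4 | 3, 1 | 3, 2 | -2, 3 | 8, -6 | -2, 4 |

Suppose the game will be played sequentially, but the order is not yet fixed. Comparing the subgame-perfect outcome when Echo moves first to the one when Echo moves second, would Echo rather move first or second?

If Delta leads: Echo's best replies are A0→V, A1→Z, A2→Y, A3→Y, A4→Z; Delta's induced payoffs -2, 1, 2, 3, -2; outcome (A3, Y), payoffs (3, 9).
If Echo leads: Delta's best replies are V→A3, W→A1, X→A1, Y→A4, Z→A1; Echo's induced payoffs -1, 4, 1, -6, 7; outcome (A1, Z), payoffs (1, 7).
Echo gets 7 moving first and 9 moving second, so Echo prefers to move second.

second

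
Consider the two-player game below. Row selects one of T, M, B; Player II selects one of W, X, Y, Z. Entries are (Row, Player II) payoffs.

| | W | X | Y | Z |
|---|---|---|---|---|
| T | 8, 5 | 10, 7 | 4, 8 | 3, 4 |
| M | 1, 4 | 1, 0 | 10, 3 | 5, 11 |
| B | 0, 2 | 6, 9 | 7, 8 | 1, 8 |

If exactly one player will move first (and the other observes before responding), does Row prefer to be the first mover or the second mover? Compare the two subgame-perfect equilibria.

first

If Row leads: Player II's best replies are T→Y, M→Z, B→X; Row's induced payoffs 4, 5, 6; outcome (B, X), payoffs (6, 9).
If Player II leads: Row's best replies are W→T, X→T, Y→M, Z→M; Player II's induced payoffs 5, 7, 3, 11; outcome (M, Z), payoffs (5, 11).
Row gets 6 moving first and 5 moving second, so Row prefers to move first.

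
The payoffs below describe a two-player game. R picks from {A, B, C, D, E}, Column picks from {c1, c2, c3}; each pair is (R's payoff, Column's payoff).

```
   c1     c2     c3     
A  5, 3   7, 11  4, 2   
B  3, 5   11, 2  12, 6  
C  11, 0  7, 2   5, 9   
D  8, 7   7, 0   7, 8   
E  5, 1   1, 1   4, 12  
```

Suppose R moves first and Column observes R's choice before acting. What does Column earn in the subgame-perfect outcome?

Solve by backward induction (R leads).
- A: Column compares 3, 11, 2 and picks c2; R would get 7.
- B: Column compares 5, 2, 6 and picks c3; R would get 12.
- C: Column compares 0, 2, 9 and picks c3; R would get 5.
- D: Column compares 7, 0, 8 and picks c3; R would get 7.
- E: Column compares 1, 1, 12 and picks c3; R would get 4.
R's induced payoffs are 7, 12, 5, 7, 4, so R commits to B. Subgame-perfect outcome: (B, c3) with payoffs (12, 6).

6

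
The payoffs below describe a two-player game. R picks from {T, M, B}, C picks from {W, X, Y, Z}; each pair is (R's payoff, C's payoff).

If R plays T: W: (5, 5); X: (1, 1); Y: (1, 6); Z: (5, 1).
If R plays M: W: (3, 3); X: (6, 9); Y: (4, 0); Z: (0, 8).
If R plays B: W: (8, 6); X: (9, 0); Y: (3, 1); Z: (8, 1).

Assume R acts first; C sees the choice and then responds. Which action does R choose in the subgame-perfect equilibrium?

Work backward from C's decision.
- T → C plays Y (best of 5, 1, 6, 1); R gets 1.
- M → C plays X (best of 3, 9, 0, 8); R gets 6.
- B → C plays W (best of 6, 0, 1, 1); R gets 8.
Maximizing over 1, 6, 8, R chooses B. Subgame-perfect outcome: (B, W) with payoffs (8, 6).

B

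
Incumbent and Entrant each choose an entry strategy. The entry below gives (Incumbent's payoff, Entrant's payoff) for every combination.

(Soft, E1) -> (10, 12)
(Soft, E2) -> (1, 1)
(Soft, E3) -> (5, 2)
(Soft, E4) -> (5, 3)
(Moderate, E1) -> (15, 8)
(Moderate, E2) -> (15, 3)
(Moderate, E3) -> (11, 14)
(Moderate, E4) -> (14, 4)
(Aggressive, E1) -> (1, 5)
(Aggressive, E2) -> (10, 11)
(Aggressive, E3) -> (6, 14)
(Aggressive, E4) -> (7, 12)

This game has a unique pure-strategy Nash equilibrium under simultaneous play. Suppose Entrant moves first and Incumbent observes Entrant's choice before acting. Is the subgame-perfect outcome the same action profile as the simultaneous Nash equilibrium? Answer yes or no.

yes

Backward induction with Entrant moving first.
- E1: Incumbent compares 10, 15, 1 and picks Moderate; Entrant would get 8.
- E2: Incumbent compares 1, 15, 10 and picks Moderate; Entrant would get 3.
- E3: Incumbent compares 5, 11, 6 and picks Moderate; Entrant would get 14.
- E4: Incumbent compares 5, 14, 7 and picks Moderate; Entrant would get 4.
Entrant's induced payoffs are 8, 3, 14, 4, so Entrant commits to E3. Subgame-perfect outcome: (Moderate, E3) with payoffs (11, 14).
For the simultaneous game, intersect best replies.
Incumbent's best replies: E1→Moderate; E2→Moderate; E3→Moderate; E4→Moderate.
Entrant's best replies: Soft→E1; Moderate→E3; Aggressive→E3.
Only (Moderate, E3) has each player best-responding; Nash payoffs (11, 14).
Sequential outcome (Moderate, E3) coincides with the Nash profile (Moderate, E3).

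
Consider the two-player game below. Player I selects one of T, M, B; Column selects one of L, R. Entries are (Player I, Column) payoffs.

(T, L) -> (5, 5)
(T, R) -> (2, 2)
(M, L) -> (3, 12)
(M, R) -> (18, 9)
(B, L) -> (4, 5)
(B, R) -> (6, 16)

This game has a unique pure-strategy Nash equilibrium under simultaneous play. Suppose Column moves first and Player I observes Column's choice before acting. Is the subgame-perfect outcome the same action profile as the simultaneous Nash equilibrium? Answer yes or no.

Solve by backward induction (Column leads).
- L → Player I plays T (best of 5, 3, 4); Column gets 5.
- R → Player I plays M (best of 2, 18, 6); Column gets 9.
Column's induced payoffs are 5, 9, so Column commits to R. Subgame-perfect outcome: (M, R) with payoffs (18, 9).
Under simultaneous play:
Player I's best replies: L→T; R→M.
Column's best replies: T→L; M→L; B→R.
The unique mutual best reply is (T, L), giving (5, 5).
Sequential outcome (M, R) differs from the Nash profile (T, L).

no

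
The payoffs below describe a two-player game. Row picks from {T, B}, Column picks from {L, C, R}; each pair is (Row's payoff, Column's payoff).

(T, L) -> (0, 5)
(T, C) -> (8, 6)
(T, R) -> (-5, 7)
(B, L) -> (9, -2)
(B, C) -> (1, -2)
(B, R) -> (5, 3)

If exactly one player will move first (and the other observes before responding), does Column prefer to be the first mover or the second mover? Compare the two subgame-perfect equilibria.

first

If Row leads: Column's best replies are T→R, B→R; Row's induced payoffs -5, 5; outcome (B, R), payoffs (5, 3).
If Column leads: Row's best replies are L→B, C→T, R→B; Column's induced payoffs -2, 6, 3; outcome (T, C), payoffs (8, 6).
Column gets 6 moving first and 3 moving second, so Column prefers to move first.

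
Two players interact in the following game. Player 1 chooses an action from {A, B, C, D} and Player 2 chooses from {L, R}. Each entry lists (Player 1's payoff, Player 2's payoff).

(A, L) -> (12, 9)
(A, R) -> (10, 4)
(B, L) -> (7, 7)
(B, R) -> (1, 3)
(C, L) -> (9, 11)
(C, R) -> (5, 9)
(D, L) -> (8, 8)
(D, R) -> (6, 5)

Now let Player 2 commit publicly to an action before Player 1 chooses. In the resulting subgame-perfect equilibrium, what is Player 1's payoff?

Player 1 best-responds to each possible Player 2 move:
- L: Player 1 compares 12, 7, 9, 8 and picks A; Player 2 would get 9.
- R: Player 1 compares 10, 1, 5, 6 and picks A; Player 2 would get 4.
Player 2's induced payoffs are 9, 4, so Player 2 commits to L. Subgame-perfect outcome: (A, L) with payoffs (12, 9).

12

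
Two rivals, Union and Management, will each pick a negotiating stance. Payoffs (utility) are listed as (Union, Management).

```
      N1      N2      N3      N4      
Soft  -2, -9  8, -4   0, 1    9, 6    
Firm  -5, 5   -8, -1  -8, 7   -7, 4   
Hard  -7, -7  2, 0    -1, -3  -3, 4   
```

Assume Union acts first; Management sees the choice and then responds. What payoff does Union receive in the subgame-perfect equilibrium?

Management best-responds to each possible Union move:
- Soft: BR = N4, leader payoff 9.
- Firm: BR = N3, leader payoff -8.
- Hard: BR = N4, leader payoff -3.
Among 9, -8, -3, the best is 9 at Soft. Subgame-perfect outcome: (Soft, N4) with payoffs (9, 6).

9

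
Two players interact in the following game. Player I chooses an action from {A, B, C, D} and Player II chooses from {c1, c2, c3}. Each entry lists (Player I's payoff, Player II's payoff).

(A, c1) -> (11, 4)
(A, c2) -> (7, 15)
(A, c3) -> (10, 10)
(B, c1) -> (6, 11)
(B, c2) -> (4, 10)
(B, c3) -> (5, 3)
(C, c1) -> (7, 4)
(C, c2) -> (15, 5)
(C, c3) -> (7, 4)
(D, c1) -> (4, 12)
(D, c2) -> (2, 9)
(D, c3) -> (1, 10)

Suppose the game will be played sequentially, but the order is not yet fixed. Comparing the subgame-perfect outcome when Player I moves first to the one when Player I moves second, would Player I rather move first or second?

first

If Player I leads: Player II's best replies are A→c2, B→c1, C→c2, D→c1; Player I's induced payoffs 7, 6, 15, 4; outcome (C, c2), payoffs (15, 5).
If Player II leads: Player I's best replies are c1→A, c2→C, c3→A; Player II's induced payoffs 4, 5, 10; outcome (A, c3), payoffs (10, 10).
Player I gets 15 moving first and 10 moving second, so Player I prefers to move first.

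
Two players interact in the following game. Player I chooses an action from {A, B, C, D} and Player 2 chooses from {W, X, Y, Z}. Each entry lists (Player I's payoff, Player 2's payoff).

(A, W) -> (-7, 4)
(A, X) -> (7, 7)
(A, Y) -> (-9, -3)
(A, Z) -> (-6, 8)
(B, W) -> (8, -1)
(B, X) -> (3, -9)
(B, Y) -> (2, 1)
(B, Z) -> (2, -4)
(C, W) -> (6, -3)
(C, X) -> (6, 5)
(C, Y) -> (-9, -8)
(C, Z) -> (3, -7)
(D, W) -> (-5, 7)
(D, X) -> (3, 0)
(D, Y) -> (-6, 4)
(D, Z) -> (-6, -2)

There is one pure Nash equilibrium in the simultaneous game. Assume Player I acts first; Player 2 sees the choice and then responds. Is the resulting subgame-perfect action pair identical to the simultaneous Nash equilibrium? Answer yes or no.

no

Work backward from Player 2's decision.
- A → Player 2 plays Z (best of 4, 7, -3, 8); Player I gets -6.
- B → Player 2 plays Y (best of -1, -9, 1, -4); Player I gets 2.
- C → Player 2 plays X (best of -3, 5, -8, -7); Player I gets 6.
- D → Player 2 plays W (best of 7, 0, 4, -2); Player I gets -5.
Among -6, 2, 6, -5, the best is 6 at C. Subgame-perfect outcome: (C, X) with payoffs (6, 5).
Now find the simultaneous Nash equilibrium.
Player I's best replies: W→B; X→A; Y→B; Z→C.
Player 2's best replies: A→Z; B→Y; C→X; D→W.
The unique mutual best reply is (B, Y), giving (2, 1).
Sequential outcome (C, X) differs from the Nash profile (B, Y).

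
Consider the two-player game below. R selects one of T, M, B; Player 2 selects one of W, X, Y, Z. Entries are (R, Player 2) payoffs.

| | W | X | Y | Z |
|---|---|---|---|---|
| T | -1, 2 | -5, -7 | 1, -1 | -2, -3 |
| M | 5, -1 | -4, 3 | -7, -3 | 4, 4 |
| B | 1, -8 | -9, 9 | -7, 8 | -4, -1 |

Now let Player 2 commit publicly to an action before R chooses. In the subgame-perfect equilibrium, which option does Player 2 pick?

Backward induction with Player 2 moving first.
- W: BR = M, leader payoff -1.
- X: BR = M, leader payoff 3.
- Y: BR = T, leader payoff -1.
- Z: BR = M, leader payoff 4.
Player 2's induced payoffs are -1, 3, -1, 4, so Player 2 commits to Z. Subgame-perfect outcome: (M, Z) with payoffs (4, 4).

Z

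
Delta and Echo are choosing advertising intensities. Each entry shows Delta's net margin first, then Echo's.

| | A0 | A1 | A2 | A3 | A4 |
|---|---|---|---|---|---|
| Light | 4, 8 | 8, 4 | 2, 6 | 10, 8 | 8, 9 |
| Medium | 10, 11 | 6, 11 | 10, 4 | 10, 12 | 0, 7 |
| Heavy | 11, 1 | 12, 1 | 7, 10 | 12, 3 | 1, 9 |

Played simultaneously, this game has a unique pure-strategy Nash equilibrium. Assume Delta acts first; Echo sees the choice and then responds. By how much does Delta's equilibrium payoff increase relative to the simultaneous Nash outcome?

2

Echo best-responds to each possible Delta move:
- Light: BR = A4, leader payoff 8.
- Medium: BR = A3, leader payoff 10.
- Heavy: BR = A2, leader payoff 7.
Among 8, 10, 7, the best is 10 at Medium. Subgame-perfect outcome: (Medium, A3) with payoffs (10, 12).
Now find the simultaneous Nash equilibrium.
Delta's best replies: A0→Heavy; A1→Heavy; A2→Medium; A3→Heavy; A4→Light.
Echo's best replies: Light→A4; Medium→A3; Heavy→A2.
Only (Light, A4) has each player best-responding; Nash payoffs (8, 9).
Delta's commitment gain: 10 − 8 = 2.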